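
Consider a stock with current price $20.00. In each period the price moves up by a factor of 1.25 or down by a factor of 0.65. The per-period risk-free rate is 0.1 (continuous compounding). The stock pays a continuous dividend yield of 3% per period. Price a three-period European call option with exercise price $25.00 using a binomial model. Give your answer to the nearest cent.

Per-period risk-free factor R = e^0.1 = 1.1052; dividend-adjusted growth = e^(0.1−0.03) = 1.0725.
Risk-neutral probability p = (1.0725 − 0.65)/(1.25 − 0.65) = 0.4225/0.6000 = 0.7042
Terminal stock prices: S_uuu = 39.06, S_uud = 20.31, S_udd = 10.56, S_ddd = 5.492
Terminal payoffs (S − K): max(14.06, 0) = 14.06, max(-4.688, 0) = 0, max(-14.44, 0) = 0, max(-19.51, 0) = 0
Node uu (S = 31.25): V_uu = e^(−0.1)·[0.7042·14.0625 + 0.2958·0.0000] = 8.9602
Node ud (S = 16.25): V_ud = e^(−0.1)·[0.7042·0.0000 + 0.2958·0.0000] = 0.0000
Node dd (S = 8.45): V_dd = e^(−0.1)·[0.7042·0.0000 + 0.2958·0.0000] = 0.0000
Node u (S = 25): V_u = e^(−0.1)·[0.7042·8.9602 + 0.2958·0.0000] = 5.7091
Node d (S = 13): V_d = e^(−0.1)·[0.7042·0.0000 + 0.2958·0.0000] = 0.0000
Node 0 (S = 20): V_0 = e^(−0.1)·[0.7042·5.7091 + 0.2958·0.0000] = 3.6377

$3.64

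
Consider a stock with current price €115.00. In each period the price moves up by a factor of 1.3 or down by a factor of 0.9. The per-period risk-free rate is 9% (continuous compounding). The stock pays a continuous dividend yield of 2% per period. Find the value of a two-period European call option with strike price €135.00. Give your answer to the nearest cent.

Per-period risk-free factor R = e^0.09 = 1.0942; dividend-adjusted growth = e^(0.09−0.02) = 1.0725.
Risk-neutral probability p = (1.0725 − 0.9)/(1.3 − 0.9) = 0.1725/0.4000 = 0.4313
Terminal stock prices: S_uu = 194.4, S_ud = 134.6, S_dd = 93.15
Terminal payoffs (S − K): max(59.35, 0) = 59.35, max(-0.45, 0) = 0, max(-41.85, 0) = 0
Node u (S = 149.5): V_u = e^(−0.09)·[0.4313·59.3500 + 0.5687·0.0000] = 23.3929
Node d (S = 103.5): V_d = e^(−0.09)·[0.4313·0.0000 + 0.5687·0.0000] = 0.0000
Node 0 (S = 115): V_0 = e^(−0.09)·[0.4313·23.3929 + 0.5687·0.0000] = 9.2203

€9.22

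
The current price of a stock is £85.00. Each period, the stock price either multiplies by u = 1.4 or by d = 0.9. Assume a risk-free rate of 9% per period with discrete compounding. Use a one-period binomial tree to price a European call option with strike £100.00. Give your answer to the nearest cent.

£6.62

Risk-neutral probability p = (1 + 0.09 − 0.9)/(1.4 − 0.9) = 0.1900/0.5000 = 0.3800
Terminal stock prices: S_u = 119, S_d = 76.5
Terminal payoffs (S − K): max(19, 0) = 19, max(-23.5, 0) = 0
Node 0 (S = 85): V_0 = 1/1.09·[0.3800·19.0000 + 0.6200·0.0000] = 6.6239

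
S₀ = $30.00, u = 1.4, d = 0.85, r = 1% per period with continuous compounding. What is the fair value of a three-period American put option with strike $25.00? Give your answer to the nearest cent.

Risk-neutral probability p = (e^0.01 − 0.85)/(1.4 − 0.85) = 0.1601/0.5500 = 0.2910
Terminal stock prices: S_uuu = 82.32, S_uud = 49.98, S_udd = 30.34, S_ddd = 18.42
Terminal payoffs (K − S): max(-57.32, 0) = 0, max(-24.98, 0) = 0, max(-5.345, 0) = 0, max(6.576, 0) = 6.576
Node uu (S = 58.8): continuation = e^(−0.01)·[0.2910·0.0000 + 0.7090·0.0000] = 0.0000; exercise value = 0.0000 ≤ continuation, so V_uu = 0.0000
Node ud (S = 35.7): continuation = e^(−0.01)·[0.2910·0.0000 + 0.7090·0.0000] = 0.0000; exercise value = 0.0000 ≤ continuation, so V_ud = 0.0000
Node dd (S = 21.67): continuation = e^(−0.01)·[0.2910·0.0000 + 0.7090·6.5763] = 4.6162; exercise value = 3.3250 ≤ continuation, so V_dd = 4.6162
Node u (S = 42): continuation = e^(−0.01)·[0.2910·0.0000 + 0.7090·0.0000] = 0.0000; exercise value = 0.0000 ≤ continuation, so V_u = 0.0000
Node d (S = 25.5): continuation = e^(−0.01)·[0.2910·0.0000 + 0.7090·4.6162] = 3.2403; exercise value = 0.0000 ≤ continuation, so V_d = 3.2403
Node 0 (S = 30): continuation = e^(−0.01)·[0.2910·0.0000 + 0.7090·3.2403] = 2.2745; exercise value = 0.0000 ≤ continuation, so V_0 = 2.2745

$2.27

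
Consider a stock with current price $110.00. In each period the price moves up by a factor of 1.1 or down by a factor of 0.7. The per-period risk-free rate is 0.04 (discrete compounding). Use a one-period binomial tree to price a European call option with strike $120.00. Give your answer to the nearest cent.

$0.82

Risk-neutral probability p = (1 + 0.04 − 0.7)/(1.1 − 0.7) = 0.3400/0.4000 = 0.8500
Terminal stock prices: S_u = 121, S_d = 77
Terminal payoffs (S − K): max(1, 0) = 1, max(-43, 0) = 0
Node 0 (S = 110): V_0 = 1/1.04·[0.8500·1.0000 + 0.1500·0.0000] = 0.8173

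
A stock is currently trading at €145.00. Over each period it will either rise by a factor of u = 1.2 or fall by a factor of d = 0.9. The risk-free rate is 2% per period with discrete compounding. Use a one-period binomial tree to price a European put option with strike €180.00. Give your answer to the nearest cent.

Risk-neutral probability p = (1 + 0.02 − 0.9)/(1.2 − 0.9) = 0.1200/0.3000 = 0.4000
Terminal stock prices: S_u = 174, S_d = 130.5
Terminal payoffs (K − S): max(6, 0) = 6, max(49.5, 0) = 49.5
Node 0 (S = 145): V_0 = 1/1.02·[0.4000·6.0000 + 0.6000·49.5000] = 31.4706

€31.47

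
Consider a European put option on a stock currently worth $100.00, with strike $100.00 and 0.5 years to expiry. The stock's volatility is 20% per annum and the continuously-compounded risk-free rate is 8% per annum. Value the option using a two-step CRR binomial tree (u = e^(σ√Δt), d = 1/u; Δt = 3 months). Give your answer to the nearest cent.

$3.13

CRR parameters: u = e^(σ√Δt) = e^(0.2·√0.25) = 1.1052, d = 1/u = 0.9048
Per-period rate: rΔt = 0.08·0.25 = 0.02, so R = e^0.02 = 1.0202
Risk-neutral probability p = (e^0.02 − 0.9048)/(1.1052 − 0.9048) = 0.1154/0.2003 = 0.5759
Terminal stock prices: S_uu = 122.1, S_ud = 100, S_dd = 81.87
Terminal payoffs (K − S): max(-22.14, 0) = 0, max(0, 0) = 0, max(18.13, 0) = 18.13
Node u (S = 110.5): V_u = e^(−0.02)·[0.5759·0.0000 + 0.4241·0.0000] = 0.0000
Node d (S = 90.48): V_d = e^(−0.02)·[0.5759·0.0000 + 0.4241·18.1269] = 7.5361
Node 0 (S = 100): V_0 = e^(−0.02)·[0.5759·0.0000 + 0.4241·7.5361] = 3.1331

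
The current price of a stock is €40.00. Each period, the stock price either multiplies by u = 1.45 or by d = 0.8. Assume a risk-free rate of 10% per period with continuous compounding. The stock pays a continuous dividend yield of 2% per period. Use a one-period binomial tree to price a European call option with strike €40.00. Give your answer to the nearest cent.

€7.10

Per-period risk-free factor R = e^0.1 = 1.1052; dividend-adjusted growth = e^(0.1−0.02) = 1.0833.
Risk-neutral probability p = (1.0833 − 0.8)/(1.45 − 0.8) = 0.2833/0.6500 = 0.4358
Terminal stock prices: S_u = 58, S_d = 32
Terminal payoffs (S − K): max(18, 0) = 18, max(-8, 0) = 0
Node 0 (S = 40): V_0 = e^(−0.1)·[0.4358·18.0000 + 0.5642·0.0000] = 7.0983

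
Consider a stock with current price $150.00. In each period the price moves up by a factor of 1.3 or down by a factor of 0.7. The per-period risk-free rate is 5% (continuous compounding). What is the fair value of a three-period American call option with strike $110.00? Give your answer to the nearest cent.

$62.67

Risk-neutral probability p = (e^0.05 − 0.7)/(1.3 − 0.7) = 0.3513/0.6000 = 0.5855
Terminal stock prices: S_uuu = 329.6, S_uud = 177.5, S_udd = 95.55, S_ddd = 51.45
Terminal payoffs (S − K): max(219.6, 0) = 219.6, max(67.45, 0) = 67.45, max(-14.45, 0) = 0, max(-58.55, 0) = 0
Node uu (S = 253.5): continuation = e^(−0.05)·[0.5855·219.5500 + 0.4145·67.4500] = 148.8648; exercise value = 143.5000 ≤ continuation, so V_uu = 148.8648
Node ud (S = 136.5): continuation = e^(−0.05)·[0.5855·67.4500 + 0.4145·0.0000] = 37.5628; exercise value = 26.5000 ≤ continuation, so V_ud = 37.5628
Node dd (S = 73.5): continuation = e^(−0.05)·[0.5855·0.0000 + 0.4145·0.0000] = 0.0000; exercise value = 0.0000 ≤ continuation, so V_dd = 0.0000
Node u (S = 195): continuation = e^(−0.05)·[0.5855·148.8648 + 0.4145·37.5628] = 97.7148; exercise value = 85.0000 ≤ continuation, so V_u = 97.7148
Node d (S = 105): continuation = e^(−0.05)·[0.5855·37.5628 + 0.4145·0.0000] = 20.9187; exercise value = 0.0000 ≤ continuation, so V_d = 20.9187
Node 0 (S = 150): continuation = e^(−0.05)·[0.5855·97.7148 + 0.4145·20.9187] = 62.6662; exercise value = 40.0000 ≤ continuation, so V_0 = 62.6662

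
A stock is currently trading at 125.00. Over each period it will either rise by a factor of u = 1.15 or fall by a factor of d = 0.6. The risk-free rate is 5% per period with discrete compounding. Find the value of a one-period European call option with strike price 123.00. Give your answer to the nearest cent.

Risk-neutral probability p = (1 + 0.05 − 0.6)/(1.15 − 0.6) = 0.4500/0.5500 = 0.8182
Terminal stock prices: S_u = 143.8, S_d = 75
Terminal payoffs (S − K): max(20.75, 0) = 20.75, max(-48, 0) = 0
Node 0 (S = 125): V_0 = 1/1.05·[0.8182·20.7500 + 0.1818·0.0000] = 16.1688

16.17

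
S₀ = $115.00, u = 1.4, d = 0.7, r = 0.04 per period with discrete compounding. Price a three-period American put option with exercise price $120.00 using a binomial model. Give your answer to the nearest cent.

Risk-neutral probability p = (1 + 0.04 − 0.7)/(1.4 − 0.7) = 0.3400/0.7000 = 0.4857
Terminal stock prices: S_uuu = 315.6, S_uud = 157.8, S_udd = 78.89, S_ddd = 39.44
Terminal payoffs (K − S): max(-195.6, 0) = 0, max(-37.78, 0) = 0, max(41.11, 0) = 41.11, max(80.56, 0) = 80.56
Node uu (S = 225.4): continuation = 1/1.04·[0.4857·0.0000 + 0.5143·0.0000] = 0.0000; exercise value = 0.0000 ≤ continuation, so V_uu = 0.0000
Node ud (S = 112.7): continuation = 1/1.04·[0.4857·0.0000 + 0.5143·41.1100] = 20.3291; exercise value = 7.3000 ≤ continuation, so V_ud = 20.3291
Node dd (S = 56.35): continuation = 1/1.04·[0.4857·41.1100 + 0.5143·80.5550] = 59.0346; exercise value = 63.6500 > continuation, so V_dd = 63.6500 (exercise)
Node u (S = 161): continuation = 1/1.04·[0.4857·0.0000 + 0.5143·20.3291] = 10.0529; exercise value = 0.0000 ≤ continuation, so V_u = 10.0529
Node d (S = 80.5): continuation = 1/1.04·[0.4857·20.3291 + 0.5143·63.6500] = 40.9696; exercise value = 39.5000 ≤ continuation, so V_d = 40.9696
Node 0 (S = 115): continuation = 1/1.04·[0.4857·10.0529 + 0.5143·40.9696] = 24.9547; exercise value = 5.0000 ≤ continuation, so V_0 = 24.9547

$24.95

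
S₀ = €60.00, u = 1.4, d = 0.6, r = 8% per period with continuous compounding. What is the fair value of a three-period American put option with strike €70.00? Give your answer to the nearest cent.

€16.42

Risk-neutral probability p = (e^0.08 − 0.6)/(1.4 − 0.6) = 0.4833/0.8000 = 0.6041
Terminal stock prices: S_uuu = 164.6, S_uud = 70.56, S_udd = 30.24, S_ddd = 12.96
Terminal payoffs (K − S): max(-94.64, 0) = 0, max(-0.56, 0) = 0, max(39.76, 0) = 39.76, max(57.04, 0) = 57.04
Node uu (S = 117.6): continuation = e^(−0.08)·[0.6041·0.0000 + 0.3959·0.0000] = 0.0000; exercise value = 0.0000 ≤ continuation, so V_uu = 0.0000
Node ud (S = 50.4): continuation = e^(−0.08)·[0.6041·0.0000 + 0.3959·39.7600] = 14.5304; exercise value = 19.6000 > continuation, so V_ud = 19.6000 (exercise)
Node dd (S = 21.6): continuation = e^(−0.08)·[0.6041·39.7600 + 0.3959·57.0400] = 43.0181; exercise value = 48.4000 > continuation, so V_dd = 48.4000 (exercise)
Node u (S = 84): continuation = e^(−0.08)·[0.6041·0.0000 + 0.3959·19.6000] = 7.1629; exercise value = 0.0000 ≤ continuation, so V_u = 7.1629
Node d (S = 36): continuation = e^(−0.08)·[0.6041·19.6000 + 0.3959·48.4000] = 28.6181; exercise value = 34.0000 > continuation, so V_d = 34.0000 (exercise)
Node 0 (S = 60): continuation = e^(−0.08)·[0.6041·7.1629 + 0.3959·34.0000] = 16.4199; exercise value = 10.0000 ≤ continuation, so V_0 = 16.4199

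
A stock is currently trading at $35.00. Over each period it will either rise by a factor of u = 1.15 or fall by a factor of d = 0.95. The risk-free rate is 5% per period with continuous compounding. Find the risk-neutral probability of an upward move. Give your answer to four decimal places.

p = 0.5064

Risk-neutral probability p = (e^0.05 − 0.95)/(1.15 − 0.95) = 0.1013/0.2000 = 0.5064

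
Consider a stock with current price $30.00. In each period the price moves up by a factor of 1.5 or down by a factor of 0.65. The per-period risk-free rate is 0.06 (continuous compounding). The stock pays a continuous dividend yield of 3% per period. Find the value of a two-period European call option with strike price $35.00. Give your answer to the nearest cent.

Per-period risk-free factor R = e^0.06 = 1.0618; dividend-adjusted growth = e^(0.06−0.03) = 1.0305.
Risk-neutral probability p = (1.0305 − 0.65)/(1.5 − 0.65) = 0.3805/0.8500 = 0.4476
Terminal stock prices: S_uu = 67.5, S_ud = 29.25, S_dd = 12.68
Terminal payoffs (S − K): max(32.5, 0) = 32.5, max(-5.75, 0) = 0, max(-22.32, 0) = 0
Node u (S = 45): V_u = e^(−0.06)·[0.4476·32.5000 + 0.5524·0.0000] = 13.6997
Node d (S = 19.5): V_d = e^(−0.06)·[0.4476·0.0000 + 0.5524·0.0000] = 0.0000
Node 0 (S = 30): V_0 = e^(−0.06)·[0.4476·13.6997 + 0.5524·0.0000] = 5.7748

$5.77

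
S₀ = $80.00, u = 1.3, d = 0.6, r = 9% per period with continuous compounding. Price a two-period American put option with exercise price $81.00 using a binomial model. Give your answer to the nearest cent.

Risk-neutral probability p = (e^0.09 − 0.6)/(1.3 − 0.6) = 0.4942/0.7000 = 0.7060
Terminal stock prices: S_uu = 135.2, S_ud = 62.4, S_dd = 28.8
Terminal payoffs (K − S): max(-54.2, 0) = 0, max(18.6, 0) = 18.6, max(52.2, 0) = 52.2
Node u (S = 104): continuation = e^(−0.09)·[0.7060·0.0000 + 0.2940·18.6000] = 4.9984; exercise value = 0.0000 ≤ continuation, so V_u = 4.9984
Node d (S = 48): continuation = e^(−0.09)·[0.7060·18.6000 + 0.2940·52.2000] = 26.0284; exercise value = 33.0000 > continuation, so V_d = 33.0000 (exercise)
Node 0 (S = 80): continuation = e^(−0.09)·[0.7060·4.9984 + 0.2940·33.0000] = 12.0930; exercise value = 1.0000 ≤ continuation, so V_0 = 12.0930

$12.09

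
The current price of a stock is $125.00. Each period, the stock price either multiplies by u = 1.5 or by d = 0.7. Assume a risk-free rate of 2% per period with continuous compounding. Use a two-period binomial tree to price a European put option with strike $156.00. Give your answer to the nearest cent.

$44.16

Risk-neutral probability p = (e^0.02 − 0.7)/(1.5 − 0.7) = 0.3202/0.8000 = 0.4003
Terminal stock prices: S_uu = 281.2, S_ud = 131.2, S_dd = 61.25
Terminal payoffs (K − S): max(-125.2, 0) = 0, max(24.75, 0) = 24.75, max(94.75, 0) = 94.75
Node u (S = 187.5): V_u = e^(−0.02)·[0.4003·0.0000 + 0.5997·24.7500] = 14.5498
Node d (S = 87.5): V_d = e^(−0.02)·[0.4003·24.7500 + 0.5997·94.7500] = 65.4110
Node 0 (S = 125): V_0 = e^(−0.02)·[0.4003·14.5498 + 0.5997·65.4110] = 44.1616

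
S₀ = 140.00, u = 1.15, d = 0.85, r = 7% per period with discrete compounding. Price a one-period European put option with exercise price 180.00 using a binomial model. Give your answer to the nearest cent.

Risk-neutral probability p = (1 + 0.07 − 0.85)/(1.15 − 0.85) = 0.2200/0.3000 = 0.7333
Terminal stock prices: S_u = 161, S_d = 119
Terminal payoffs (K − S): max(19, 0) = 19, max(61, 0) = 61
Node 0 (S = 140): V_0 = 1/1.07·[0.7333·19.0000 + 0.2667·61.0000] = 28.2243

28.22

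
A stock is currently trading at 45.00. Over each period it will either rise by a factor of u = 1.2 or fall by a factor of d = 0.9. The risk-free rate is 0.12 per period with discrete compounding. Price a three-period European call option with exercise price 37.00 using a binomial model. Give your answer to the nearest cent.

Risk-neutral probability p = (1 + 0.12 − 0.9)/(1.2 − 0.9) = 0.2200/0.3000 = 0.7333
Terminal stock prices: S_uuu = 77.76, S_uud = 58.32, S_udd = 43.74, S_ddd = 32.81
Terminal payoffs (S − K): max(40.76, 0) = 40.76, max(21.32, 0) = 21.32, max(6.74, 0) = 6.74, max(-4.195, 0) = 0
Node uu (S = 64.8): V_uu = 1/1.12·[0.7333·40.7600 + 0.2667·21.3200] = 31.7643
Node ud (S = 48.6): V_ud = 1/1.12·[0.7333·21.3200 + 0.2667·6.7400] = 15.5643
Node dd (S = 36.45): V_dd = 1/1.12·[0.7333·6.7400 + 0.2667·0.0000] = 4.4131
Node u (S = 54): V_u = 1/1.12·[0.7333·31.7643 + 0.2667·15.5643] = 24.5038
Node d (S = 40.5): V_d = 1/1.12·[0.7333·15.5643 + 0.2667·4.4131] = 11.2416
Node 0 (S = 45): V_0 = 1/1.12·[0.7333·24.5038 + 0.2667·11.2416] = 18.7208

18.72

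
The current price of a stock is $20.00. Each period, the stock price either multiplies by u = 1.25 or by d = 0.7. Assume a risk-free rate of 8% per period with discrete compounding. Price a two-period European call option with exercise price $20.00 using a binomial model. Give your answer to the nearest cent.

$4.60

Risk-neutral probability p = (1 + 0.08 − 0.7)/(1.25 − 0.7) = 0.3800/0.5500 = 0.6909
Terminal stock prices: S_uu = 31.25, S_ud = 17.5, S_dd = 9.8
Terminal payoffs (S − K): max(11.25, 0) = 11.25, max(-2.5, 0) = 0, max(-10.2, 0) = 0
Node u (S = 25): V_u = 1/1.08·[0.6909·11.2500 + 0.3091·0.0000] = 7.1970
Node d (S = 14): V_d = 1/1.08·[0.6909·0.0000 + 0.3091·0.0000] = 0.0000
Node 0 (S = 20): V_0 = 1/1.08·[0.6909·7.1970 + 0.3091·0.0000] = 4.6041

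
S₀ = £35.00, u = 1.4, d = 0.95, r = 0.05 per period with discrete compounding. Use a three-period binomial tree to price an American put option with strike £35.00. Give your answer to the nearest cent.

£2.03

Risk-neutral probability p = (1 + 0.05 − 0.95)/(1.4 − 0.95) = 0.1000/0.4500 = 0.2222
Terminal stock prices: S_uuu = 96.04, S_uud = 65.17, S_udd = 44.22, S_ddd = 30.01
Terminal payoffs (K − S): max(-61.04, 0) = 0, max(-30.17, 0) = 0, max(-9.222, 0) = 0, max(4.992, 0) = 4.992
Node uu (S = 68.6): continuation = 1/1.05·[0.2222·0.0000 + 0.7778·0.0000] = 0.0000; exercise value = 0.0000 ≤ continuation, so V_uu = 0.0000
Node ud (S = 46.55): continuation = 1/1.05·[0.2222·0.0000 + 0.7778·0.0000] = 0.0000; exercise value = 0.0000 ≤ continuation, so V_ud = 0.0000
Node dd (S = 31.59): continuation = 1/1.05·[0.2222·0.0000 + 0.7778·4.9919] = 3.6977; exercise value = 3.4125 ≤ continuation, so V_dd = 3.6977
Node u (S = 49): continuation = 1/1.05·[0.2222·0.0000 + 0.7778·0.0000] = 0.0000; exercise value = 0.0000 ≤ continuation, so V_u = 0.0000
Node d (S = 33.25): continuation = 1/1.05·[0.2222·0.0000 + 0.7778·3.6977] = 2.7390; exercise value = 1.7500 ≤ continuation, so V_d = 2.7390
Node 0 (S = 35): continuation = 1/1.05·[0.2222·0.0000 + 0.7778·2.7390] = 2.0289; exercise value = 0.0000 ≤ continuation, so V_0 = 2.0289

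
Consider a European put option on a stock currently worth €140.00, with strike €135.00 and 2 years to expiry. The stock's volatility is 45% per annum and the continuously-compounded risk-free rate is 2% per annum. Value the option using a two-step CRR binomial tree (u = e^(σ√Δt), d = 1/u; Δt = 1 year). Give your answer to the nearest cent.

CRR parameters: u = e^(σ√Δt) = e^(0.45·√1) = 1.5683, d = 1/u = 0.6376
Per-period rate: rΔt = 0.02·1 = 0.02, so R = e^0.02 = 1.0202
Risk-neutral probability p = (e^0.02 − 0.6376)/(1.5683 − 0.6376) = 0.3826/0.9307 = 0.4111
Terminal stock prices: S_uu = 344.3, S_ud = 140, S_dd = 56.92
Terminal payoffs (K − S): max(-209.3, 0) = 0, max(-5, 0) = 0, max(78.08, 0) = 78.08
Node u (S = 219.6): V_u = e^(−0.02)·[0.4111·0.0000 + 0.5889·0.0000] = 0.0000
Node d (S = 89.27): V_d = e^(−0.02)·[0.4111·0.0000 + 0.5889·78.0802] = 45.0735
Node 0 (S = 140): V_0 = e^(−0.02)·[0.4111·0.0000 + 0.5889·45.0735] = 26.0197

€26.02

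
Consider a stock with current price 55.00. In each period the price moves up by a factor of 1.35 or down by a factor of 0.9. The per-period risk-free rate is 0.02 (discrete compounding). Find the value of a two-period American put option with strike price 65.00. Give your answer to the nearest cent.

11.14

Risk-neutral probability p = (1 + 0.02 − 0.9)/(1.35 − 0.9) = 0.1200/0.4500 = 0.2667
Terminal stock prices: S_uu = 100.2, S_ud = 66.83, S_dd = 44.55
Terminal payoffs (K − S): max(-35.24, 0) = 0, max(-1.825, 0) = 0, max(20.45, 0) = 20.45
Node u (S = 74.25): continuation = 1/1.02·[0.2667·0.0000 + 0.7333·0.0000] = 0.0000; exercise value = 0.0000 ≤ continuation, so V_u = 0.0000
Node d (S = 49.5): continuation = 1/1.02·[0.2667·0.0000 + 0.7333·20.4500] = 14.7026; exercise value = 15.5000 > continuation, so V_d = 15.5000 (exercise)
Node 0 (S = 55): continuation = 1/1.02·[0.2667·0.0000 + 0.7333·15.5000] = 11.1438; exercise value = 10.0000 ≤ continuation, so V_0 = 11.1438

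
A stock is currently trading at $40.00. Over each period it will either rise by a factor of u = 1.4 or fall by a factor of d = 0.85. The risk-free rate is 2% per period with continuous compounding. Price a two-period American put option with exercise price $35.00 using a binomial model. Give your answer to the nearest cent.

Risk-neutral probability p = (e^0.02 − 0.85)/(1.4 − 0.85) = 0.1702/0.5500 = 0.3095
Terminal stock prices: S_uu = 78.4, S_ud = 47.6, S_dd = 28.9
Terminal payoffs (K − S): max(-43.4, 0) = 0, max(-12.6, 0) = 0, max(6.1, 0) = 6.1
Node u (S = 56): continuation = e^(−0.02)·[0.3095·0.0000 + 0.6905·0.0000] = 0.0000; exercise value = 0.0000 ≤ continuation, so V_u = 0.0000
Node d (S = 34): continuation = e^(−0.02)·[0.3095·0.0000 + 0.6905·6.1000] = 4.1289; exercise value = 1.0000 ≤ continuation, so V_d = 4.1289
Node 0 (S = 40): continuation = e^(−0.02)·[0.3095·0.0000 + 0.6905·4.1289] = 2.7947; exercise value = 0.0000 ≤ continuation, so V_0 = 2.7947

$2.79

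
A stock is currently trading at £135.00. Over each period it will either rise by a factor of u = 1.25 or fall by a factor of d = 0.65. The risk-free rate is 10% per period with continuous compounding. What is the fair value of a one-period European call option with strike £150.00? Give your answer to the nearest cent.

Risk-neutral probability p = (e^0.1 − 0.65)/(1.25 − 0.65) = 0.4552/0.6000 = 0.7586
Terminal stock prices: S_u = 168.8, S_d = 87.75
Terminal payoffs (S − K): max(18.75, 0) = 18.75, max(-62.25, 0) = 0
Node 0 (S = 135): V_0 = e^(−0.1)·[0.7586·18.7500 + 0.2414·0.0000] = 12.8705

£12.87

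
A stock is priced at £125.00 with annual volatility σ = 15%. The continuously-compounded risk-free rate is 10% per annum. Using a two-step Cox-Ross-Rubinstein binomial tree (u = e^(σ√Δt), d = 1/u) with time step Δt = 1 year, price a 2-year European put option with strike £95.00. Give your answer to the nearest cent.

CRR parameters: u = e^(σ√Δt) = e^(0.15·√1) = 1.1618, d = 1/u = 0.8607
Per-period rate: rΔt = 0.1·1 = 0.1, so R = e^0.1 = 1.1052
Risk-neutral probability p = (e^0.1 − 0.8607)/(1.1618 − 0.8607) = 0.2445/0.3011 = 0.8118
Terminal stock prices: S_uu = 168.7, S_ud = 125, S_dd = 92.6
Terminal payoffs (K − S): max(-73.73, 0) = 0, max(-30, 0) = 0, max(2.398, 0) = 2.398
Node u (S = 145.2): V_u = e^(−0.1)·[0.8118·0.0000 + 0.1882·0.0000] = 0.0000
Node d (S = 107.6): V_d = e^(−0.1)·[0.8118·0.0000 + 0.1882·2.3977] = 0.4082
Node 0 (S = 125): V_0 = e^(−0.1)·[0.8118·0.0000 + 0.1882·0.4082] = 0.0695

£0.07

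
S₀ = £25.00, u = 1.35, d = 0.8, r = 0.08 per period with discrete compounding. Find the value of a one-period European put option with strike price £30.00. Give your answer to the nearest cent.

£4.55

Risk-neutral probability p = (1 + 0.08 − 0.8)/(1.35 − 0.8) = 0.2800/0.5500 = 0.5091
Terminal stock prices: S_u = 33.75, S_d = 20
Terminal payoffs (K − S): max(-3.75, 0) = 0, max(10, 0) = 10
Node 0 (S = 25): V_0 = 1/1.08·[0.5091·0.0000 + 0.4909·10.0000] = 4.5455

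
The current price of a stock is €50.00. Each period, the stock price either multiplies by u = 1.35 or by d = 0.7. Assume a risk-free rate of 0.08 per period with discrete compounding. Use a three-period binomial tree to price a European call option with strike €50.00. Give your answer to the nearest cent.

Risk-neutral probability p = (1 + 0.08 − 0.7)/(1.35 − 0.7) = 0.3800/0.6500 = 0.5846
Terminal stock prices: S_uuu = 123, S_uud = 63.79, S_udd = 33.07, S_ddd = 17.15
Terminal payoffs (S − K): max(73.02, 0) = 73.02, max(13.79, 0) = 13.79, max(-16.93, 0) = 0, max(-32.85, 0) = 0
Node uu (S = 91.13): V_uu = 1/1.08·[0.5846·73.0188 + 0.4154·13.7875] = 44.8287
Node ud (S = 47.25): V_ud = 1/1.08·[0.5846·13.7875 + 0.4154·0.0000] = 7.4633
Node dd (S = 24.5): V_dd = 1/1.08·[0.5846·0.0000 + 0.4154·0.0000] = 0.0000
Node u (S = 67.5): V_u = 1/1.08·[0.5846·44.8287 + 0.4154·7.4633] = 27.1368
Node d (S = 35): V_d = 1/1.08·[0.5846·7.4633 + 0.4154·0.0000] = 4.0400
Node 0 (S = 50): V_0 = 1/1.08·[0.5846·27.1368 + 0.4154·4.0400] = 16.2432

€16.24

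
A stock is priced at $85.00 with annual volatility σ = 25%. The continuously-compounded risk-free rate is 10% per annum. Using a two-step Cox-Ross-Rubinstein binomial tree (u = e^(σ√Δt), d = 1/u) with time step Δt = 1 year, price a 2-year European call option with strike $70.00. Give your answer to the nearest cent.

$29.58

CRR parameters: u = e^(σ√Δt) = e^(0.25·√1) = 1.2840, d = 1/u = 0.7788
Per-period rate: rΔt = 0.1·1 = 0.1, so R = e^0.1 = 1.1052
Risk-neutral probability p = (e^0.1 − 0.7788)/(1.2840 − 0.7788) = 0.3264/0.5052 = 0.6460
Terminal stock prices: S_uu = 140.1, S_ud = 85, S_dd = 51.56
Terminal payoffs (S − K): max(70.14, 0) = 70.14, max(15, 0) = 15, max(-18.44, 0) = 0
Node u (S = 109.1): V_u = e^(−0.1)·[0.6460·70.1413 + 0.3540·15.0000] = 45.8035
Node d (S = 66.2): V_d = e^(−0.1)·[0.6460·15.0000 + 0.3540·0.0000] = 8.7677
Node 0 (S = 85): V_0 = e^(−0.1)·[0.6460·45.8035 + 0.3540·8.7677] = 29.5814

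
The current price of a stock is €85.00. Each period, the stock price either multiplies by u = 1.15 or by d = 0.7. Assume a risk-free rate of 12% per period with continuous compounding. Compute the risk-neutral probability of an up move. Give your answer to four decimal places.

p = 0.9500

Risk-neutral probability p = (e^0.12 − 0.7)/(1.15 − 0.7) = 0.4275/0.4500 = 0.9500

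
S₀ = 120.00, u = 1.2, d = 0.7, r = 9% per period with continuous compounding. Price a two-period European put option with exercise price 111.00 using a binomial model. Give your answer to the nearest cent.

Risk-neutral probability p = (e^0.09 − 0.7)/(1.2 − 0.7) = 0.3942/0.5000 = 0.7883
Terminal stock prices: S_uu = 172.8, S_ud = 100.8, S_dd = 58.8
Terminal payoffs (K − S): max(-61.8, 0) = 0, max(10.2, 0) = 10.2, max(52.2, 0) = 52.2
Node u (S = 144): V_u = e^(−0.09)·[0.7883·0.0000 + 0.2117·10.2000] = 1.9730
Node d (S = 84): V_d = e^(−0.09)·[0.7883·10.2000 + 0.2117·52.2000] = 17.4464
Node 0 (S = 120): V_0 = e^(−0.09)·[0.7883·1.9730 + 0.2117·17.4464] = 4.7963

4.80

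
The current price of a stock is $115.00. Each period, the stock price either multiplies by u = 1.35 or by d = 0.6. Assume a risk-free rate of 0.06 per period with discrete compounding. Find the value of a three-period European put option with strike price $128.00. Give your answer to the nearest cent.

$22.49

Risk-neutral probability p = (1 + 0.06 − 0.6)/(1.35 − 0.6) = 0.4600/0.7500 = 0.6133
Terminal stock prices: S_uuu = 282.9, S_uud = 125.8, S_udd = 55.89, S_ddd = 24.84
Terminal payoffs (K − S): max(-154.9, 0) = 0, max(2.247, 0) = 2.247, max(72.11, 0) = 72.11, max(103.2, 0) = 103.2
Node uu (S = 209.6): V_uu = 1/1.06·[0.6133·0.0000 + 0.3867·2.2475] = 0.8198
Node ud (S = 93.15): V_ud = 1/1.06·[0.6133·2.2475 + 0.3867·72.1100] = 27.6047
Node dd (S = 41.4): V_dd = 1/1.06·[0.6133·72.1100 + 0.3867·103.1600] = 79.3547
Node u (S = 155.2): V_u = 1/1.06·[0.6133·0.8198 + 0.3867·27.6047] = 10.5440
Node d (S = 69): V_d = 1/1.06·[0.6133·27.6047 + 0.3867·79.3547] = 44.9195
Node 0 (S = 115): V_0 = 1/1.06·[0.6133·10.5440 + 0.3867·44.9195] = 22.4867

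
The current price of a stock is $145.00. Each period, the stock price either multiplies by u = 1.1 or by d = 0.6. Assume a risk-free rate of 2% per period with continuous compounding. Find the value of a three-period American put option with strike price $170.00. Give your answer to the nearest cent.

$29.43

Risk-neutral probability p = (e^0.02 − 0.6)/(1.1 − 0.6) = 0.4202/0.5000 = 0.8404
Terminal stock prices: S_uuu = 193, S_uud = 105.3, S_udd = 57.42, S_ddd = 31.32
Terminal payoffs (K − S): max(-23, 0) = 0, max(64.73, 0) = 64.73, max(112.6, 0) = 112.6, max(138.7, 0) = 138.7
Node uu (S = 175.5): continuation = e^(−0.02)·[0.8404·0.0000 + 0.1596·64.7300] = 10.1262; exercise value = 0.0000 ≤ continuation, so V_uu = 10.1262
Node ud (S = 95.7): continuation = e^(−0.02)·[0.8404·64.7300 + 0.1596·112.5800] = 70.9338; exercise value = 74.3000 > continuation, so V_ud = 74.3000 (exercise)
Node dd (S = 52.2): continuation = e^(−0.02)·[0.8404·112.5800 + 0.1596·138.6800] = 114.4338; exercise value = 117.8000 > continuation, so V_dd = 117.8000 (exercise)
Node u (S = 159.5): continuation = e^(−0.02)·[0.8404·10.1262 + 0.1596·74.3000] = 19.9648; exercise value = 10.5000 ≤ continuation, so V_u = 19.9648
Node d (S = 87): continuation = e^(−0.02)·[0.8404·74.3000 + 0.1596·117.8000] = 79.6338; exercise value = 83.0000 > continuation, so V_d = 83.0000 (exercise)
Node 0 (S = 145): continuation = e^(−0.02)·[0.8404·19.9648 + 0.1596·83.0000] = 29.4305; exercise value = 25.0000 ≤ continuation, so V_0 = 29.4305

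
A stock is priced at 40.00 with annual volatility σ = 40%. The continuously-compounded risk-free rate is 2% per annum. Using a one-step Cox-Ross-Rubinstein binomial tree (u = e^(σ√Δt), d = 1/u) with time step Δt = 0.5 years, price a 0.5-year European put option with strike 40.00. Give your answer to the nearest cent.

5.39

CRR parameters: u = e^(σ√Δt) = e^(0.4·√0.5) = 1.3269, d = 1/u = 0.7536
Per-period rate: rΔt = 0.02·0.5 = 0.01, so R = e^0.01 = 1.0101
Risk-neutral probability p = (e^0.01 − 0.7536)/(1.3269 − 0.7536) = 0.2564/0.5733 = 0.4473
Terminal stock prices: S_u = 53.08, S_d = 30.15
Terminal payoffs (K − S): max(-13.08, 0) = 0, max(9.854, 0) = 9.854
Node 0 (S = 40): V_0 = e^(−0.01)·[0.4473·0.0000 + 0.5527·9.8545] = 5.3925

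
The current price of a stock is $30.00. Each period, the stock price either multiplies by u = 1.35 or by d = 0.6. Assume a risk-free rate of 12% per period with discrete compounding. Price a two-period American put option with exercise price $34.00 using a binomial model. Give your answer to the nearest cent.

Risk-neutral probability p = (1 + 0.12 − 0.6)/(1.35 − 0.6) = 0.5200/0.7500 = 0.6933
Terminal stock prices: S_uu = 54.68, S_ud = 24.3, S_dd = 10.8
Terminal payoffs (K − S): max(-20.68, 0) = 0, max(9.7, 0) = 9.7, max(23.2, 0) = 23.2
Node u (S = 40.5): continuation = 1/1.12·[0.6933·0.0000 + 0.3067·9.7000] = 2.6560; exercise value = 0.0000 ≤ continuation, so V_u = 2.6560
Node d (S = 18): continuation = 1/1.12·[0.6933·9.7000 + 0.3067·23.2000] = 12.3571; exercise value = 16.0000 > continuation, so V_d = 16.0000 (exercise)
Node 0 (S = 30): continuation = 1/1.12·[0.6933·2.6560 + 0.3067·16.0000] = 6.0251; exercise value = 4.0000 ≤ continuation, so V_0 = 6.0251

$6.03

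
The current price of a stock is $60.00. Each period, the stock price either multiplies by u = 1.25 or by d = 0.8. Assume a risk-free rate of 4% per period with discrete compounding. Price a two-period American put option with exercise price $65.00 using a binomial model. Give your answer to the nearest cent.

Risk-neutral probability p = (1 + 0.04 − 0.8)/(1.25 − 0.8) = 0.2400/0.4500 = 0.5333
Terminal stock prices: S_uu = 93.75, S_ud = 60, S_dd = 38.4
Terminal payoffs (K − S): max(-28.75, 0) = 0, max(5, 0) = 5, max(26.6, 0) = 26.6
Node u (S = 75): continuation = 1/1.04·[0.5333·0.0000 + 0.4667·5.0000] = 2.2436; exercise value = 0.0000 ≤ continuation, so V_u = 2.2436
Node d (S = 48): continuation = 1/1.04·[0.5333·5.0000 + 0.4667·26.6000] = 14.5000; exercise value = 17.0000 > continuation, so V_d = 17.0000 (exercise)
Node 0 (S = 60): continuation = 1/1.04·[0.5333·2.2436 + 0.4667·17.0000] = 8.7788; exercise value = 5.0000 ≤ continuation, so V_0 = 8.7788

$8.78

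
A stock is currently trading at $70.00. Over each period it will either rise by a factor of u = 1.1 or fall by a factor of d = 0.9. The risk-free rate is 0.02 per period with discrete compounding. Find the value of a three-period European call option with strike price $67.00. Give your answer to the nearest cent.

Risk-neutral probability p = (1 + 0.02 − 0.9)/(1.1 − 0.9) = 0.1200/0.2000 = 0.6000
Terminal stock prices: S_uuu = 93.17, S_uud = 76.23, S_udd = 62.37, S_ddd = 51.03
Terminal payoffs (S − K): max(26.17, 0) = 26.17, max(9.23, 0) = 9.23, max(-4.63, 0) = 0, max(-15.97, 0) = 0
Node uu (S = 84.7): V_uu = 1/1.02·[0.6000·26.1700 + 0.4000·9.2300] = 19.0137
Node ud (S = 69.3): V_ud = 1/1.02·[0.6000·9.2300 + 0.4000·0.0000] = 5.4294
Node dd (S = 56.7): V_dd = 1/1.02·[0.6000·0.0000 + 0.4000·0.0000] = 0.0000
Node u (S = 77): V_u = 1/1.02·[0.6000·19.0137 + 0.4000·5.4294] = 13.3137
Node d (S = 63): V_d = 1/1.02·[0.6000·5.4294 + 0.4000·0.0000] = 3.1938
Node 0 (S = 70): V_0 = 1/1.02·[0.6000·13.3137 + 0.4000·3.1938] = 9.0841

$9.08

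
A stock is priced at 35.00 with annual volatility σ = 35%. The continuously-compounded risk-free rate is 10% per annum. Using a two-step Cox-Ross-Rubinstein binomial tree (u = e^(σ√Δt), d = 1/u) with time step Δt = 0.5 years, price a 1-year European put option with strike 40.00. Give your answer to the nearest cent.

CRR parameters: u = e^(σ√Δt) = e^(0.35·√0.5) = 1.2808, d = 1/u = 0.7808
Per-period rate: rΔt = 0.1·0.5 = 0.05, so R = e^0.05 = 1.0513
Risk-neutral probability p = (e^0.05 − 0.7808)/(1.2808 − 0.7808) = 0.2705/0.5000 = 0.5410
Terminal stock prices: S_uu = 57.42, S_ud = 35, S_dd = 21.34
Terminal payoffs (K − S): max(-17.42, 0) = 0, max(5, 0) = 5, max(18.66, 0) = 18.66
Node u (S = 44.83): V_u = e^(−0.05)·[0.5410·0.0000 + 0.4590·5.0000] = 2.1832
Node d (S = 27.33): V_d = e^(−0.05)·[0.5410·5.0000 + 0.4590·18.6645] = 10.7226
Node 0 (S = 35): V_0 = e^(−0.05)·[0.5410·2.1832 + 0.4590·10.7226] = 5.8053

5.81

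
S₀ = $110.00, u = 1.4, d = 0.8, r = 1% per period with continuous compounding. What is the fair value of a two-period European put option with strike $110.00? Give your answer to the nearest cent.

$16.40

Risk-neutral probability p = (e^0.01 − 0.8)/(1.4 − 0.8) = 0.2101/0.6000 = 0.3501
Terminal stock prices: S_uu = 215.6, S_ud = 123.2, S_dd = 70.4
Terminal payoffs (K − S): max(-105.6, 0) = 0, max(-13.2, 0) = 0, max(39.6, 0) = 39.6
Node u (S = 154): V_u = e^(−0.01)·[0.3501·0.0000 + 0.6499·0.0000] = 0.0000
Node d (S = 88): V_d = e^(−0.01)·[0.3501·0.0000 + 0.6499·39.6000] = 25.4806
Node 0 (S = 110): V_0 = e^(−0.01)·[0.3501·0.0000 + 0.6499·25.4806] = 16.3955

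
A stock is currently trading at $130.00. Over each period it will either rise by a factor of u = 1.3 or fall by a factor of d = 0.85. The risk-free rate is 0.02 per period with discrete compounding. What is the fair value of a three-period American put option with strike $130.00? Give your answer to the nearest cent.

$15.60

Risk-neutral probability p = (1 + 0.02 − 0.85)/(1.3 − 0.85) = 0.1700/0.4500 = 0.3778
Terminal stock prices: S_uuu = 285.6, S_uud = 186.7, S_udd = 122.1, S_ddd = 79.84
Terminal payoffs (K − S): max(-155.6, 0) = 0, max(-56.75, 0) = 0, max(7.898, 0) = 7.898, max(50.16, 0) = 50.16
Node uu (S = 219.7): continuation = 1/1.02·[0.3778·0.0000 + 0.6222·0.0000] = 0.0000; exercise value = 0.0000 ≤ continuation, so V_uu = 0.0000
Node ud (S = 143.7): continuation = 1/1.02·[0.3778·0.0000 + 0.6222·7.8975] = 4.8176; exercise value = 0.0000 ≤ continuation, so V_ud = 4.8176
Node dd (S = 93.92): continuation = 1/1.02·[0.3778·7.8975 + 0.6222·50.1638] = 33.5260; exercise value = 36.0750 > continuation, so V_dd = 36.0750 (exercise)
Node u (S = 169): continuation = 1/1.02·[0.3778·0.0000 + 0.6222·4.8176] = 2.9389; exercise value = 0.0000 ≤ continuation, so V_u = 2.9389
Node d (S = 110.5): continuation = 1/1.02·[0.3778·4.8176 + 0.6222·36.0750] = 23.7908; exercise value = 19.5000 ≤ continuation, so V_d = 23.7908
Node 0 (S = 130): continuation = 1/1.02·[0.3778·2.9389 + 0.6222·23.7908] = 15.6014; exercise value = 0.0000 ≤ continuation, so V_0 = 15.6014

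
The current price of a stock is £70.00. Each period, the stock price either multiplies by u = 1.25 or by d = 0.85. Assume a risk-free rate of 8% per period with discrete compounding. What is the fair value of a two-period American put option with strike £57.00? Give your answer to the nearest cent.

Risk-neutral probability p = (1 + 0.08 − 0.85)/(1.25 − 0.85) = 0.2300/0.4000 = 0.5750
Terminal stock prices: S_uu = 109.4, S_ud = 74.38, S_dd = 50.57
Terminal payoffs (K − S): max(-52.38, 0) = 0, max(-17.38, 0) = 0, max(6.425, 0) = 6.425
Node u (S = 87.5): continuation = 1/1.08·[0.5750·0.0000 + 0.4250·0.0000] = 0.0000; exercise value = 0.0000 ≤ continuation, so V_u = 0.0000
Node d (S = 59.5): continuation = 1/1.08·[0.5750·0.0000 + 0.4250·6.4250] = 2.5284; exercise value = 0.0000 ≤ continuation, so V_d = 2.5284
Node 0 (S = 70): continuation = 1/1.08·[0.5750·0.0000 + 0.4250·2.5284] = 0.9950; exercise value = 0.0000 ≤ continuation, so V_0 = 0.9950

£0.99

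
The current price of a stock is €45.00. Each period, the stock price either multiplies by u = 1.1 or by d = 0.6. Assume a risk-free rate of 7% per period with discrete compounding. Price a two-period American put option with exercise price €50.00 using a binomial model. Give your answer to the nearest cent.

€5.00

Risk-neutral probability p = (1 + 0.07 − 0.6)/(1.1 − 0.6) = 0.4700/0.5000 = 0.9400
Terminal stock prices: S_uu = 54.45, S_ud = 29.7, S_dd = 16.2
Terminal payoffs (K − S): max(-4.45, 0) = 0, max(20.3, 0) = 20.3, max(33.8, 0) = 33.8
Node u (S = 49.5): continuation = 1/1.07·[0.9400·0.0000 + 0.0600·20.3000] = 1.1383; exercise value = 0.5000 ≤ continuation, so V_u = 1.1383
Node d (S = 27): continuation = 1/1.07·[0.9400·20.3000 + 0.0600·33.8000] = 19.7290; exercise value = 23.0000 > continuation, so V_d = 23.0000 (exercise)
Node 0 (S = 45): continuation = 1/1.07·[0.9400·1.1383 + 0.0600·23.0000] = 2.2897; exercise value = 5.0000 > continuation, so V_0 = 5.0000 (exercise)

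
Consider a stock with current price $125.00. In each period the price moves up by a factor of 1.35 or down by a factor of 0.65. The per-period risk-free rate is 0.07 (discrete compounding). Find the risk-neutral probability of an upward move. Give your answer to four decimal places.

p = 0.6000

Risk-neutral probability p = (1 + 0.07 − 0.65)/(1.35 − 0.65) = 0.4200/0.7000 = 0.6000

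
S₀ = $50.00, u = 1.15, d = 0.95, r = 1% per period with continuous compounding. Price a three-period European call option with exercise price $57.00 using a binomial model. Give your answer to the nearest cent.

Risk-neutral probability p = (e^0.01 − 0.95)/(1.15 − 0.95) = 0.0601/0.2000 = 0.3003
Terminal stock prices: S_uuu = 76.04, S_uud = 62.82, S_udd = 51.89, S_ddd = 42.87
Terminal payoffs (S − K): max(19.04, 0) = 19.04, max(5.819, 0) = 5.819, max(-5.106, 0) = 0, max(-14.13, 0) = 0
Node uu (S = 66.12): V_uu = e^(−0.01)·[0.3003·19.0437 + 0.6997·5.8187] = 9.6922
Node ud (S = 54.62): V_ud = e^(−0.01)·[0.3003·5.8187 + 0.6997·0.0000] = 1.7297
Node dd (S = 45.12): V_dd = e^(−0.01)·[0.3003·0.0000 + 0.6997·0.0000] = 0.0000
Node u (S = 57.5): V_u = e^(−0.01)·[0.3003·9.6922 + 0.6997·1.7297] = 4.0794
Node d (S = 47.5): V_d = e^(−0.01)·[0.3003·1.7297 + 0.6997·0.0000] = 0.5142
Node 0 (S = 50): V_0 = e^(−0.01)·[0.3003·4.0794 + 0.6997·0.5142] = 1.5689

$1.57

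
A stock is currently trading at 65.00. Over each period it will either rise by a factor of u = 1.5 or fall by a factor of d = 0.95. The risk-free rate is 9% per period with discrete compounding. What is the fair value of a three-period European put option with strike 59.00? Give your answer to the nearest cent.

1.05

Risk-neutral probability p = (1 + 0.09 − 0.95)/(1.5 − 0.95) = 0.1400/0.5500 = 0.2545
Terminal stock prices: S_uuu = 219.4, S_uud = 138.9, S_udd = 87.99, S_ddd = 55.73
Terminal payoffs (K − S): max(-160.4, 0) = 0, max(-79.94, 0) = 0, max(-28.99, 0) = 0, max(3.271, 0) = 3.271
Node uu (S = 146.2): V_uu = 1/1.09·[0.2545·0.0000 + 0.7455·0.0000] = 0.0000
Node ud (S = 92.62): V_ud = 1/1.09·[0.2545·0.0000 + 0.7455·0.0000] = 0.0000
Node dd (S = 58.66): V_dd = 1/1.09·[0.2545·0.0000 + 0.7455·3.2706] = 2.2368
Node u (S = 97.5): V_u = 1/1.09·[0.2545·0.0000 + 0.7455·0.0000] = 0.0000
Node d (S = 61.75): V_d = 1/1.09·[0.2545·0.0000 + 0.7455·2.2368] = 1.5297
Node 0 (S = 65): V_0 = 1/1.09·[0.2545·0.0000 + 0.7455·1.5297] = 1.0462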